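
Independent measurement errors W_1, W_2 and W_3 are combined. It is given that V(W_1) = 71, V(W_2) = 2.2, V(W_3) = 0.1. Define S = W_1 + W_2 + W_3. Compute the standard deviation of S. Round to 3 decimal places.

8.562

By independence, V(S) = (1)²V(W_1) + (1)²V(W_2) + (1)²V(W_3)
= (1)²·71 + (1)²·2.2 + (1)²·0.1 = 73.3
SD(S) = √73.3 ≈ 8.562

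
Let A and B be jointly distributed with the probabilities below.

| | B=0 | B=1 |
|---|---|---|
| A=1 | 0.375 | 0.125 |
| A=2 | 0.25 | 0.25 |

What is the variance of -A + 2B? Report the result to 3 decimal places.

E[A] = 1.5,  E[B] = 0.375,  E[AB] = 0.625
V(A) = 2.5 − (1.5)² = 0.25;  V(B) = 0.375 − (0.375)² = 0.234375
cov(A,B) = 0.625 − (1.5)(0.375) = 0.0625
V(-A + 2B) = (-1)²·0.25 + (2)²·0.234375 + 2·(-1)·(2)·0.0625 = 0.9375

0.938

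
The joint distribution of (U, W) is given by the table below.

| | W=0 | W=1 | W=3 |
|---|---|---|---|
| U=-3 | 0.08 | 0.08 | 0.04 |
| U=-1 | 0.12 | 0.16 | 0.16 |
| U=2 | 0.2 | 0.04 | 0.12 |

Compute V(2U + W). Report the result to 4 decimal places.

15.7600

E[U] = -0.32,  E[W] = 1.24,  E[UW] = -0.44
V(U) = 3.68 − (-0.32)² = 3.5776;  V(W) = 3.16 − (1.24)² = 1.6224
Cov(U,W) = -0.44 − (-0.32)(1.24) = -0.0432
V(2U + W) = (2)²·3.5776 + (1)²·1.6224 + 2·(2)·(1)·-0.0432 = 15.76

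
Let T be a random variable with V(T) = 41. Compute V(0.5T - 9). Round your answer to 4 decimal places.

10.2500

V(0.5T - 9) = (0.5)²·V(T) = 0.25·41 = 10.25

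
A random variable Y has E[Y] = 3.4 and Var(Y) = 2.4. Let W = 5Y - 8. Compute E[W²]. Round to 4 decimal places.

141.0000

E[5Y - 8] = 5·3.4 − 8 = 9
Var(5Y - 8) = (5)²·2.4 = 60
E[W²] = Var(W) + (E[W])² = 60 + (9)² = 141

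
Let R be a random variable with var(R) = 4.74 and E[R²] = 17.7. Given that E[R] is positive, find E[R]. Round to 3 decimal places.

(E[R])² = E[R²] − var(R) = 17.7 − 4.74 = 12.96
E[R] = √12.96 = 3.6

3.600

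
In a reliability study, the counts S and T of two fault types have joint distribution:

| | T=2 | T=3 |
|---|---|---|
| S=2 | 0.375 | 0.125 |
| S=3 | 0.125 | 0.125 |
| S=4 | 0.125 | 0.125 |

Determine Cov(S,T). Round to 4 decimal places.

E[S] = 2.75,  E[T] = 2.375
E[ST] = 6.625
Cov(S,T) = E[ST] − E[S]E[T] = 6.625 − (2.75)(2.375) = 0.09375

0.0938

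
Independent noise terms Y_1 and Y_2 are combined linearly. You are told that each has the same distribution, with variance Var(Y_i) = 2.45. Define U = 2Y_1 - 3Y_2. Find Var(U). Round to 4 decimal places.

By independence, Var(U) = (2)²Var(Y_1) + (-3)²Var(Y_2)
= (2)²·2.45 + (-3)²·2.45 = 31.85

31.8500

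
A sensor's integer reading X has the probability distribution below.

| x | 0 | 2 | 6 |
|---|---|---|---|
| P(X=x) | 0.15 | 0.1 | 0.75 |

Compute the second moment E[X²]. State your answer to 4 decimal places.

E[X²] = (0)²(0.15) + (2)²(0.1) + (6)²(0.75) = 27.4

27.4000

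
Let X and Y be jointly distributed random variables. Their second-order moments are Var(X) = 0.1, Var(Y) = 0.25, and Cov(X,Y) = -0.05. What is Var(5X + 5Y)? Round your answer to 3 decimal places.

6.250

Var(5X + 5Y) = (5)²·Var(X) + (5)²·Var(Y) + 2·(5)·(5)·Cov(X,Y)
= 25·0.1 + 25·0.25 + 50·-0.05 = 6.25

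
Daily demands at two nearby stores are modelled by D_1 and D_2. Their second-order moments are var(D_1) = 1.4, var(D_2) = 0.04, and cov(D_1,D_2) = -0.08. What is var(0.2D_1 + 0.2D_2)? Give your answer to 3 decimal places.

var(0.2D_1 + 0.2D_2) = (0.2)²·var(D_1) + (0.2)²·var(D_2) + 2·(0.2)·(0.2)·cov(D_1,D_2)
= 0.04·1.4 + 0.04·0.04 + 0.08·-0.08 = 0.0512

0.051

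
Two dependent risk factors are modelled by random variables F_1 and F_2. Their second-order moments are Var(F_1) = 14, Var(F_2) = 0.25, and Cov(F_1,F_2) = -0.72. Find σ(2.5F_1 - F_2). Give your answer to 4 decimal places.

9.5577

Var(2.5F_1 - F_2) = (2.5)²·Var(F_1) + (-1)²·Var(F_2) + 2·(2.5)·(-1)·Cov(F_1,F_2)
= 6.25·14 + 1·0.25 + -5·-0.72 = 91.35
σ(2.5F_1 - F_2) = √91.35 ≈ 9.5577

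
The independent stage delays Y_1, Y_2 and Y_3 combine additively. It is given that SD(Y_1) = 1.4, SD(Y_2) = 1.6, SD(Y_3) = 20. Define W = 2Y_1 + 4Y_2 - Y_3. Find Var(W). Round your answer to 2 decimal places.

448.80

Var(Y_1) = 1.96, Var(Y_2) = 2.56, Var(Y_3) = 400
By independence, Var(W) = (2)²Var(Y_1) + (4)²Var(Y_2) + (-1)²Var(Y_3)
= (2)²·1.96 + (4)²·2.56 + (-1)²·400 = 448.8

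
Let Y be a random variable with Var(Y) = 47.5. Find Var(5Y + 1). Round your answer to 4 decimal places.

1187.5000

Var(5Y + 1) = (5)²·Var(Y) = 25·47.5 = 1187.5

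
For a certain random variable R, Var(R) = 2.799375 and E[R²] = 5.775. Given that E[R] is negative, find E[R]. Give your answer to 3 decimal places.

-1.725

(E[R])² = E[R²] − Var(R) = 5.775 − 2.799375 = 2.975625
E[R] = −√2.975625 = -1.725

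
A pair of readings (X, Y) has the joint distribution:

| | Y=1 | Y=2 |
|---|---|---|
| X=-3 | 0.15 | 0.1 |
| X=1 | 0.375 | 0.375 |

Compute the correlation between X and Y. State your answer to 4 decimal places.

0.0867

E[X] = 0,  E[Y] = 1.475
E[XY] = 0.075
Cov(X,Y) = E[XY] − E[X]E[Y] = 0.075 − (0)(1.475) = 0.075
Var(X) = 3,  Var(Y) = 0.249375
ρ = 0.075 / √(3·0.249375) ≈ 0.0867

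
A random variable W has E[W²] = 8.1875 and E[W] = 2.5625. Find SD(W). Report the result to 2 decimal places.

var(W) = 8.1875 − (2.5625)² = 1.62109375
SD(W) = √1.62109375 ≈ 1.27

1.27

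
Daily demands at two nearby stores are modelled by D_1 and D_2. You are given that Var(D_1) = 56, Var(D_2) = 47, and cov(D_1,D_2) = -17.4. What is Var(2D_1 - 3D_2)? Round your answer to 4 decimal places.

855.8000

Var(2D_1 - 3D_2) = (2)²·Var(D_1) + (-3)²·Var(D_2) + 2·(2)·(-3)·cov(D_1,D_2)
= 4·56 + 9·47 + -12·-17.4 = 855.8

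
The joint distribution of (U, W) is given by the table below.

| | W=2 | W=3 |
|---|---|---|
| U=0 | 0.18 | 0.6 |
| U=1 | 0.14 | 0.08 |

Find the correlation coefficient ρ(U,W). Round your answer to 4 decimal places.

-0.3602

E[U] = 0.22,  E[W] = 2.68
E[UW] = 0.52
Cov(U,W) = E[UW] − E[U]E[W] = 0.52 − (0.22)(2.68) = -0.0696
Var(U) = 0.1716,  Var(W) = 0.2176
ρ = -0.0696 / √(0.1716·0.2176) ≈ -0.3602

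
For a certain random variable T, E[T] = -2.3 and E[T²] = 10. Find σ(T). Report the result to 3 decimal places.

Var(T) = 10 − (-2.3)² = 4.71
σ(T) = √4.71 ≈ 2.170

2.170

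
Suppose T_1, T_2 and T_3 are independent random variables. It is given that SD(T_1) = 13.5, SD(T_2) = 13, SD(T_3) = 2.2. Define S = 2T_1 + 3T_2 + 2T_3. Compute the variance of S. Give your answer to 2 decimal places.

Var(T_1) = 182.25, Var(T_2) = 169, Var(T_3) = 4.84
By independence, Var(S) = (2)²Var(T_1) + (3)²Var(T_2) + (2)²Var(T_3)
= (2)²·182.25 + (3)²·169 + (2)²·4.84 = 2269.36

2269.36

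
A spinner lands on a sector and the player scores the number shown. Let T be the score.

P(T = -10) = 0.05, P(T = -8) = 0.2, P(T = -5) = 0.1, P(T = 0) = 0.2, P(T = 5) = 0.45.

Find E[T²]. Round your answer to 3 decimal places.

31.550

E[T²] = (-10)²(0.05) + (-8)²(0.2) + (-5)²(0.1) + (0)²(0.2) + (5)²(0.45) = 31.55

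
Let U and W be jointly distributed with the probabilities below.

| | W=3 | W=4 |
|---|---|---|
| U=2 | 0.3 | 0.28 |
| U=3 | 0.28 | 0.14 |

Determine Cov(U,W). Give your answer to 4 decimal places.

E[U] = 2.42,  E[W] = 3.42
E[UW] = 8.24
Cov(U,W) = E[UW] − E[U]E[W] = 8.24 − (2.42)(3.42) = -0.0364

-0.0364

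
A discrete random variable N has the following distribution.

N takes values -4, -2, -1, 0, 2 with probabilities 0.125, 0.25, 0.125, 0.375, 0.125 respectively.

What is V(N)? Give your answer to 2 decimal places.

2.86

E[N] = (-4)(0.125) + (-2)(0.25) + (-1)(0.125) + (0)(0.375) + (2)(0.125) = -0.875
E[N²] = (-4)²(0.125) + (-2)²(0.25) + (-1)²(0.125) + (0)²(0.375) + (2)²(0.125) = 3.625
V(N) = E[N²] − (E[N])² = 3.625 − (-0.875)² = 2.859375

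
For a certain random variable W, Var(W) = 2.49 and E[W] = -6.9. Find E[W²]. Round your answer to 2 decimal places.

E[W²] = Var(W) + (E[W])² = 2.49 + (-6.9)² = 50.1

50.10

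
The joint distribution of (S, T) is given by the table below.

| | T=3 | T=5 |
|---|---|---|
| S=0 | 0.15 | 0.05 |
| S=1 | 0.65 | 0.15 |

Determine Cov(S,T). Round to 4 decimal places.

E[S] = 0.8,  E[T] = 3.4
E[ST] = 2.7
Cov(S,T) = E[ST] − E[S]E[T] = 2.7 − (0.8)(3.4) = -0.02

-0.0200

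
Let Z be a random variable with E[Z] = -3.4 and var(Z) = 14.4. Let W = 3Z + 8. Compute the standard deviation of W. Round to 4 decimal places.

var(3Z + 8) = (3)²·14.4 = 129.6
sd(W) = √129.6 ≈ 11.3842

11.3842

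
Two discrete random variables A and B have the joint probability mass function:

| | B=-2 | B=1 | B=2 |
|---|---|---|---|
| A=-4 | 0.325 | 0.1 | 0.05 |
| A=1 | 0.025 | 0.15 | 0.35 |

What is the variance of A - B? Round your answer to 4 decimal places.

E[A] = -1.375,  E[B] = 0.35,  E[AB] = 2.6
var(A) = 8.125 − (-1.375)² = 6.234375;  var(B) = 3.25 − (0.35)² = 3.1275
cov(A,B) = 2.6 − (-1.375)(0.35) = 3.08125
var(A - B) = (1)²·6.234375 + (-1)²·3.1275 + 2·(1)·(-1)·3.08125 = 3.199375

3.1994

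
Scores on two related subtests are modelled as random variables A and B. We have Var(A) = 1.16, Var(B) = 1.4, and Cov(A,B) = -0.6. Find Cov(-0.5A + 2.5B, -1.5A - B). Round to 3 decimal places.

-0.680

Cov(-0.5A + 2.5B, -1.5A - B) = (-0.5)(-1.5)Var(A) + (2.5)(-1)Var(B) + [(-0.5)(-1) + (2.5)(-1.5)]Cov(A,B)
= 0.75·1.16 + -2.5·1.4 + -3.25·-0.6 = -0.68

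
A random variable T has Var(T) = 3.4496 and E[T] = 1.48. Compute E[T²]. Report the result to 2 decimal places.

E[T²] = Var(T) + (E[T])² = 3.4496 + (1.48)² = 5.64

5.64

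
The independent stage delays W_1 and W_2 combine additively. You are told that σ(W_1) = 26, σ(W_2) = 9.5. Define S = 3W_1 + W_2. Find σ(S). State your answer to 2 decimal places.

Var(W_1) = 676, Var(W_2) = 90.25
By independence, Var(S) = (3)²Var(W_1) + (1)²Var(W_2)
= (3)²·676 + (1)²·90.25 = 6174.25
σ(S) = √6174.25 ≈ 78.58

78.58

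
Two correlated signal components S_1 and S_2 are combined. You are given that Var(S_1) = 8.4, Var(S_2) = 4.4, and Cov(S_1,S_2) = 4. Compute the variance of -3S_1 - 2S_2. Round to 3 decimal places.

Var(-3S_1 - 2S_2) = (-3)²·Var(S_1) + (-2)²·Var(S_2) + 2·(-3)·(-2)·Cov(S_1,S_2)
= 9·8.4 + 4·4.4 + 12·4 = 141.2

141.200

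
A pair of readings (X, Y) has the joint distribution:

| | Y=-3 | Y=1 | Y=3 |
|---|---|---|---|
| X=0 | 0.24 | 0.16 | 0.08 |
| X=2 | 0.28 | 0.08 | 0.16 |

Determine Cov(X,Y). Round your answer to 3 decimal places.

0.064

E[X] = 1.04,  E[Y] = -0.6
E[XY] = -0.56
Cov(X,Y) = E[XY] − E[X]E[Y] = -0.56 − (1.04)(-0.6) = 0.064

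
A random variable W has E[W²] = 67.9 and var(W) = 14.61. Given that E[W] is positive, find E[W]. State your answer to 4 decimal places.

7.3000

(E[W])² = E[W²] − var(W) = 67.9 − 14.61 = 53.29
E[W] = √53.29 = 7.3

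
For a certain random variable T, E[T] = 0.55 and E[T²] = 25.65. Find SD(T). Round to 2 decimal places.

5.03

V(T) = 25.65 − (0.55)² = 25.3475
SD(T) = √25.3475 ≈ 5.03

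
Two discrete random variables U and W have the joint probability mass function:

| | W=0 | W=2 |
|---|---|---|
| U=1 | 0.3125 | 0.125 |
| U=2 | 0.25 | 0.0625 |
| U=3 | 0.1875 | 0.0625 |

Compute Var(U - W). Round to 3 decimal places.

E[U] = 1.8125,  E[W] = 0.5,  E[UW] = 0.875
Var(U) = 3.9375 − (1.8125)² = 0.65234375;  Var(W) = 1 − (0.5)² = 0.75
Cov(U,W) = 0.875 − (1.8125)(0.5) = -0.03125
Var(U - W) = (1)²·0.65234375 + (-1)²·0.75 + 2·(1)·(-1)·-0.03125 = 1.46484375

1.465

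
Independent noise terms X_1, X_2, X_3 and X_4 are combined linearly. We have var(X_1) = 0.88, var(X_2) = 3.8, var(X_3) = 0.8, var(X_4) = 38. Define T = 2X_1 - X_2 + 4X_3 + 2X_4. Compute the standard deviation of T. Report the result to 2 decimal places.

By independence, var(T) = (2)²var(X_1) + (-1)²var(X_2) + (4)²var(X_3) + (2)²var(X_4)
= (2)²·0.88 + (-1)²·3.8 + (4)²·0.8 + (2)²·38 = 172.12
SD(T) = √172.12 ≈ 13.12

13.12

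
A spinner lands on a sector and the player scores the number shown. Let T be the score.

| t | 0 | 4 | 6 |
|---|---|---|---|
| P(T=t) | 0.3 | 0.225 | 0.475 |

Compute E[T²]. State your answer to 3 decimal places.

E[T²] = (0)²(0.3) + (4)²(0.225) + (6)²(0.475) = 20.7

20.700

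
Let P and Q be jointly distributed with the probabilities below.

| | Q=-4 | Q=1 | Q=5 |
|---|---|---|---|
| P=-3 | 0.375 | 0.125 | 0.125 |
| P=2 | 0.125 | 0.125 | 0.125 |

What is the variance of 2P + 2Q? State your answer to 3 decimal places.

E[P] = -1.125,  E[Q] = -0.5,  E[PQ] = 2.75
Var(P) = 7.125 − (-1.125)² = 5.859375;  Var(Q) = 14.5 − (-0.5)² = 14.25
cov(P,Q) = 2.75 − (-1.125)(-0.5) = 2.1875
Var(2P + 2Q) = (2)²·5.859375 + (2)²·14.25 + 2·(2)·(2)·2.1875 = 97.9375

97.938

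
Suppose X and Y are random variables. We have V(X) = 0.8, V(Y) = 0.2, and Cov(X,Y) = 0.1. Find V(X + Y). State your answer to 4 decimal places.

V(X + Y) = (1)²·V(X) + (1)²·V(Y) + 2·(1)·(1)·Cov(X,Y)
= 1·0.8 + 1·0.2 + 2·0.1 = 1.2

1.2000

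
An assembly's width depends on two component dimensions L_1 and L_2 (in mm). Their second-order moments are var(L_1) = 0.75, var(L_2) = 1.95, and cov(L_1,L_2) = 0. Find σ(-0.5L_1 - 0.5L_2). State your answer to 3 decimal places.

var(-0.5L_1 - 0.5L_2) = (-0.5)²·var(L_1) + (-0.5)²·var(L_2) + 2·(-0.5)·(-0.5)·cov(L_1,L_2)
= 0.25·0.75 + 0.25·1.95 + 0.5·0 = 0.675
σ(-0.5L_1 - 0.5L_2) = √0.675 ≈ 0.822

0.822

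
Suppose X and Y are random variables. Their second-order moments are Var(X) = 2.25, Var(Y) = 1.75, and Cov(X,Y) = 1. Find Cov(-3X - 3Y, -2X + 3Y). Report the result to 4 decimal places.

-5.2500

Cov(-3X - 3Y, -2X + 3Y) = (-3)(-2)Var(X) + (-3)(3)Var(Y) + [(-3)(3) + (-3)(-2)]Cov(X,Y)
= 6·2.25 + -9·1.75 + -3·1 = -5.25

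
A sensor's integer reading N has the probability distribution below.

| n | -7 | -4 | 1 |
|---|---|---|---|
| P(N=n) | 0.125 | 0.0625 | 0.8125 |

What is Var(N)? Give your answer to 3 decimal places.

E[N] = (-7)(0.125) + (-4)(0.0625) + (1)(0.8125) = -0.3125
E[N²] = (-7)²(0.125) + (-4)²(0.0625) + (1)²(0.8125) = 7.9375
Var(N) = E[N²] − (E[N])² = 7.9375 − (-0.3125)² = 7.83984375

7.840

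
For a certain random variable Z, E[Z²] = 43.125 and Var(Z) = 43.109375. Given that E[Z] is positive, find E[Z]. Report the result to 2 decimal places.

0.13

(E[Z])² = E[Z²] − Var(Z) = 43.125 − 43.109375 = 0.015625
E[Z] = √0.015625 = 0.125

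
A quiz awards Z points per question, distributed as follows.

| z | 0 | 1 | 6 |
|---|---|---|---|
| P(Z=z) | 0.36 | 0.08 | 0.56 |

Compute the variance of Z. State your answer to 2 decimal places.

E[Z] = (0)(0.36) + (1)(0.08) + (6)(0.56) = 3.44
E[Z²] = (0)²(0.36) + (1)²(0.08) + (6)²(0.56) = 20.24
Var(Z) = E[Z²] − (E[Z])² = 20.24 − (3.44)² = 8.4064

8.41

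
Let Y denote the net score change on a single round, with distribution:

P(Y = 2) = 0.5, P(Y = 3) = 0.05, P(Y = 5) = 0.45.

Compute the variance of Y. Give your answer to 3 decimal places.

E[Y] = (2)(0.5) + (3)(0.05) + (5)(0.45) = 3.4
E[Y²] = (2)²(0.5) + (3)²(0.05) + (5)²(0.45) = 13.7
var(Y) = E[Y²] − (E[Y])² = 13.7 − (3.4)² = 2.14

2.140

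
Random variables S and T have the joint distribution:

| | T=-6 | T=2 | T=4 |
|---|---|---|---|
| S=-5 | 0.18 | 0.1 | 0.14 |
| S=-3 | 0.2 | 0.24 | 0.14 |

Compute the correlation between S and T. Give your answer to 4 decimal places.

E[S] = -3.84,  E[T] = -0.48
E[ST] = 2.08
cov(S,T) = E[ST] − E[S]E[T] = 2.08 − (-3.84)(-0.48) = 0.2368
Var(S) = 0.9744,  Var(T) = 19.2896
ρ = 0.2368 / √(0.9744·19.2896) ≈ 0.0546

0.0546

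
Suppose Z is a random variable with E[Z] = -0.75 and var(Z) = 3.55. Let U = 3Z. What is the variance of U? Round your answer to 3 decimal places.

31.950

var(3Z) = (3)²·var(Z) = 9·3.55 = 31.95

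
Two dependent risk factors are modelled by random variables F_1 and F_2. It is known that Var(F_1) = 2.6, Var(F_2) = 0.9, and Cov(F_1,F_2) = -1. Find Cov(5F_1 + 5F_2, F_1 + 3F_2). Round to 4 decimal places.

Cov(5F_1 + 5F_2, F_1 + 3F_2) = (5)(1)Var(F_1) + (5)(3)Var(F_2) + [(5)(3) + (5)(1)]Cov(F_1,F_2)
= 5·2.6 + 15·0.9 + 20·-1 = 6.5

6.5000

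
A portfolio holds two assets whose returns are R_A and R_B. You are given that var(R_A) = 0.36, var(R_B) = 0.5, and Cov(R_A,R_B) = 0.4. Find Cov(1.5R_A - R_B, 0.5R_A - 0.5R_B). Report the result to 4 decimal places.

0.0200

Cov(1.5R_A - R_B, 0.5R_A - 0.5R_B) = (1.5)(0.5)var(R_A) + (-1)(-0.5)var(R_B) + [(1.5)(-0.5) + (-1)(0.5)]Cov(R_A,R_B)
= 0.75·0.36 + 0.5·0.5 + -1.25·0.4 = 0.02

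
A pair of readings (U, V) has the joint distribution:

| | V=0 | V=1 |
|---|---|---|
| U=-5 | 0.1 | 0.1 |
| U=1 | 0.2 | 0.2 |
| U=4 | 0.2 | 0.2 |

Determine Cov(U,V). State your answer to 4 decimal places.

0.0000

E[U] = 1,  E[V] = 0.5
E[UV] = 0.5
Cov(U,V) = E[UV] − E[U]E[V] = 0.5 − (1)(0.5) = 0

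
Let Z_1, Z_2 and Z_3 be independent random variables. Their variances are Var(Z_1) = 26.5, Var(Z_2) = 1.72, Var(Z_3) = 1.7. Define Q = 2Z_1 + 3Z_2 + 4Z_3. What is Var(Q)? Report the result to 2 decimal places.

148.68

By independence, Var(Q) = (2)²Var(Z_1) + (3)²Var(Z_2) + (4)²Var(Z_3)
= (2)²·26.5 + (3)²·1.72 + (4)²·1.7 = 148.68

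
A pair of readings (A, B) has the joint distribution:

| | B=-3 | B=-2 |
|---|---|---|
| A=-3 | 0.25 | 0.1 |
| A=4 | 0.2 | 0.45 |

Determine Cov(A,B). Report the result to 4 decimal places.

E[A] = 1.55,  E[B] = -2.45
E[AB] = -3.15
Cov(A,B) = E[AB] − E[A]E[B] = -3.15 − (1.55)(-2.45) = 0.6475

0.6475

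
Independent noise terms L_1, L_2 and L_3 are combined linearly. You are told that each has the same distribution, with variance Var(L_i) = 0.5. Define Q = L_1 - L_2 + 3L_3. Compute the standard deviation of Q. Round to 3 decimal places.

2.345

By independence, Var(Q) = (1)²Var(L_1) + (-1)²Var(L_2) + (3)²Var(L_3)
= (1)²·0.5 + (-1)²·0.5 + (3)²·0.5 = 5.5
sd(Q) = √5.5 ≈ 2.345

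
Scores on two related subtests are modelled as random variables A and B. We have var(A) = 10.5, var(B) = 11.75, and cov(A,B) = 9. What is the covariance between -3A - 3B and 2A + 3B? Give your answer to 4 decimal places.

cov(-3A - 3B, 2A + 3B) = (-3)(2)var(A) + (-3)(3)var(B) + [(-3)(3) + (-3)(2)]cov(A,B)
= -6·10.5 + -9·11.75 + -15·9 = -303.75

-303.7500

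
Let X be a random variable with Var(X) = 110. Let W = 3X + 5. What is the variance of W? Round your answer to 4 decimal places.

Var(3X + 5) = (3)²·Var(X) = 9·110 = 990

990.0000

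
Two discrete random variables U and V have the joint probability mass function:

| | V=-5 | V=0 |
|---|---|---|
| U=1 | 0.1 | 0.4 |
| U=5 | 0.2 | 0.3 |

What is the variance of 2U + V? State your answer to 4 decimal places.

17.2500

E[U] = 3,  E[V] = -1.5,  E[UV] = -5.5
Var(U) = 13 − (3)² = 4;  Var(V) = 7.5 − (-1.5)² = 5.25
cov(U,V) = -5.5 − (3)(-1.5) = -1
Var(2U + V) = (2)²·4 + (1)²·5.25 + 2·(2)·(1)·-1 = 17.25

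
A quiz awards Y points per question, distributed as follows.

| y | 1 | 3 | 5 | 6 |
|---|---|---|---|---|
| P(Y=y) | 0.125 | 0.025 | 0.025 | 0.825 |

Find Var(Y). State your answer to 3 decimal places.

E[Y] = (1)(0.125) + (3)(0.025) + (5)(0.025) + (6)(0.825) = 5.275
E[Y²] = (1)²(0.125) + (3)²(0.025) + (5)²(0.025) + (6)²(0.825) = 30.675
Var(Y) = E[Y²] − (E[Y])² = 30.675 − (5.275)² = 2.849375

2.849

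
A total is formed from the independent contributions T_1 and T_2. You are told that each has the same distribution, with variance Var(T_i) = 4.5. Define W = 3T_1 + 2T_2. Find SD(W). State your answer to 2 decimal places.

By independence, Var(W) = (3)²Var(T_1) + (2)²Var(T_2)
= (3)²·4.5 + (2)²·4.5 = 58.5
SD(W) = √58.5 ≈ 7.65

7.65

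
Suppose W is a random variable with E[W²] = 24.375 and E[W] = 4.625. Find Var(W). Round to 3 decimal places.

2.984

Var(W) = 24.375 − (4.625)² = 2.984375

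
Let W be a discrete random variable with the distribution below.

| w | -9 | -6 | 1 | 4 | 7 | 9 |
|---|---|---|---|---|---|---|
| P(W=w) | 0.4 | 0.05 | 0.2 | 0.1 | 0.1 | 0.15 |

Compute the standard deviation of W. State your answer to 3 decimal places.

7.175

E[W] = (-9)(0.4) + (-6)(0.05) + (1)(0.2) + (4)(0.1) + (7)(0.1) + (9)(0.15) = -1.25
E[W²] = (-9)²(0.4) + (-6)²(0.05) + (1)²(0.2) + (4)²(0.1) + (7)²(0.1) + (9)²(0.15) = 53.05
V(W) = E[W²] − (E[W])² = 53.05 − (-1.25)² = 51.4875
sd(W) = √51.4875 ≈ 7.175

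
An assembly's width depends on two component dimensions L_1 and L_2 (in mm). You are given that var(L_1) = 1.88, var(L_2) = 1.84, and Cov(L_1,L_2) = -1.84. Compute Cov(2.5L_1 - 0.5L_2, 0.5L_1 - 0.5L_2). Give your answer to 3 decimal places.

Cov(2.5L_1 - 0.5L_2, 0.5L_1 - 0.5L_2) = (2.5)(0.5)var(L_1) + (-0.5)(-0.5)var(L_2) + [(2.5)(-0.5) + (-0.5)(0.5)]Cov(L_1,L_2)
= 1.25·1.88 + 0.25·1.84 + -1.5·-1.84 = 5.57

5.570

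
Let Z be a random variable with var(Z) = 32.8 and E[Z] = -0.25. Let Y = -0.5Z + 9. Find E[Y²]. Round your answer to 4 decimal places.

91.4656

E[-0.5Z + 9] = -0.5·-0.25 + 9 = 9.125
var(-0.5Z + 9) = (-0.5)²·32.8 = 8.2
E[Y²] = var(Y) + (E[Y])² = 8.2 + (9.125)² = 91.465625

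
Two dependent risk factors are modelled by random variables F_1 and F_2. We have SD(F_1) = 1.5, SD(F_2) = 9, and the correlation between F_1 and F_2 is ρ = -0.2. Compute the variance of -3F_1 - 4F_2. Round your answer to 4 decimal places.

V(F_1) = (1.5)² = 2.25;  V(F_2) = (9)² = 81
Cov(F_1,F_2) = ρ·SD(F_1)·SD(F_2) = -0.2·1.5·9 = -2.7
V(-3F_1 - 4F_2) = (-3)²·V(F_1) + (-4)²·V(F_2) + 2·(-3)·(-4)·Cov(F_1,F_2)
= 9·2.25 + 16·81 + 24·-2.7 = 1251.45

1251.4500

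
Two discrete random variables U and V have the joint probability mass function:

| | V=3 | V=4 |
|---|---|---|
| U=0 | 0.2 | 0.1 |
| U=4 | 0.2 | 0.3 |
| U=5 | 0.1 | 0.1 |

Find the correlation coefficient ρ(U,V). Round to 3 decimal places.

0.200

E[U] = 3,  E[V] = 3.5
E[UV] = 10.7
cov(U,V) = E[UV] − E[U]E[V] = 10.7 − (3)(3.5) = 0.2
Var(U) = 4,  Var(V) = 0.25
ρ = 0.2 / √(4·0.25) ≈ 0.200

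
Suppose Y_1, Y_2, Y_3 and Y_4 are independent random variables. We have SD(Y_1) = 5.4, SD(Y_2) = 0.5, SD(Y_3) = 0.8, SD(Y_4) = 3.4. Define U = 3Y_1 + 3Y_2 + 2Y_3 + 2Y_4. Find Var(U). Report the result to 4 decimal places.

Var(Y_1) = 29.16, Var(Y_2) = 0.25, Var(Y_3) = 0.64, Var(Y_4) = 11.56
By independence, Var(U) = (3)²Var(Y_1) + (3)²Var(Y_2) + (2)²Var(Y_3) + (2)²Var(Y_4)
= (3)²·29.16 + (3)²·0.25 + (2)²·0.64 + (2)²·11.56 = 313.49

313.4900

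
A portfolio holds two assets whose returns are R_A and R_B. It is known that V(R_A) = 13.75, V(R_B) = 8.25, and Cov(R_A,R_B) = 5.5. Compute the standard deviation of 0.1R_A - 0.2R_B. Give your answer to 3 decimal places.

V(0.1R_A - 0.2R_B) = (0.1)²·V(R_A) + (-0.2)²·V(R_B) + 2·(0.1)·(-0.2)·Cov(R_A,R_B)
= 0.01·13.75 + 0.04·8.25 + -0.04·5.5 = 0.2475
SD(0.1R_A - 0.2R_B) = √0.2475 ≈ 0.497

0.497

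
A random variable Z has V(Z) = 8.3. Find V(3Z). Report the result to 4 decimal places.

74.7000

V(3Z) = (3)²·V(Z) = 9·8.3 = 74.7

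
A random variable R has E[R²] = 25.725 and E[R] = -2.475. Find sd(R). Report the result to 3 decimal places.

4.427

Var(R) = 25.725 − (-2.475)² = 19.599375
sd(R) = √19.599375 ≈ 4.427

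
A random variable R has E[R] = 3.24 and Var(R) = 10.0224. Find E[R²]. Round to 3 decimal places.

E[R²] = Var(R) + (E[R])² = 10.0224 + (3.24)² = 20.52

20.520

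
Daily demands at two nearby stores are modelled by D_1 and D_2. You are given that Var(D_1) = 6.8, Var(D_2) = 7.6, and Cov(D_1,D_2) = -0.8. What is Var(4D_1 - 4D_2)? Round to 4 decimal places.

Var(4D_1 - 4D_2) = (4)²·Var(D_1) + (-4)²·Var(D_2) + 2·(4)·(-4)·Cov(D_1,D_2)
= 16·6.8 + 16·7.6 + -32·-0.8 = 256

256.0000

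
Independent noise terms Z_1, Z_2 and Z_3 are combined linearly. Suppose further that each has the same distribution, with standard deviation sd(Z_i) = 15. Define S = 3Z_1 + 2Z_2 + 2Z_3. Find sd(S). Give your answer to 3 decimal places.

Var(Z_i) = (15)² = 225
By independence, Var(S) = (3)²Var(Z_1) + (2)²Var(Z_2) + (2)²Var(Z_3)
= (3)²·225 + (2)²·225 + (2)²·225 = 3825
sd(S) = √3825 ≈ 61.847

61.847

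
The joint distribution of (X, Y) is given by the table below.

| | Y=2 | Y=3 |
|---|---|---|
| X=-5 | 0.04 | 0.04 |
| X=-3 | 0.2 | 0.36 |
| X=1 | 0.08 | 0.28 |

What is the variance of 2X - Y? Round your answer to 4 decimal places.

17.3056

E[X] = -1.72,  E[Y] = 2.68,  E[XY] = -4.44
V(X) = 7.4 − (-1.72)² = 4.4416;  V(Y) = 7.4 − (2.68)² = 0.2176
Cov(X,Y) = -4.44 − (-1.72)(2.68) = 0.1696
V(2X - Y) = (2)²·4.4416 + (-1)²·0.2176 + 2·(2)·(-1)·0.1696 = 17.3056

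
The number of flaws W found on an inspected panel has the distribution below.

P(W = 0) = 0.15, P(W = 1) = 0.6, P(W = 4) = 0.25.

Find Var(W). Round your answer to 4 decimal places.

2.0400

E[W] = (0)(0.15) + (1)(0.6) + (4)(0.25) = 1.6
E[W²] = (0)²(0.15) + (1)²(0.6) + (4)²(0.25) = 4.6
Var(W) = E[W²] − (E[W])² = 4.6 − (1.6)² = 2.04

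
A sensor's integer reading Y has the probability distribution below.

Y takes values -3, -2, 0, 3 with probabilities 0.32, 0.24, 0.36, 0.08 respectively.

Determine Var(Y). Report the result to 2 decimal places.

3.12

E[Y] = (-3)(0.32) + (-2)(0.24) + (0)(0.36) + (3)(0.08) = -1.2
E[Y²] = (-3)²(0.32) + (-2)²(0.24) + (0)²(0.36) + (3)²(0.08) = 4.56
Var(Y) = E[Y²] − (E[Y])² = 4.56 − (-1.2)² = 3.12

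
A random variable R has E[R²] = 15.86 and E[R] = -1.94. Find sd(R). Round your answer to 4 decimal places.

3.4780

Var(R) = 15.86 − (-1.94)² = 12.0964
sd(R) = √12.0964 ≈ 3.4780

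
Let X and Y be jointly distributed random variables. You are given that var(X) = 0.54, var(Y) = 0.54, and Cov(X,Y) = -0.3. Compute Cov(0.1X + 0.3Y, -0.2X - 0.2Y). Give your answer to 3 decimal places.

Cov(0.1X + 0.3Y, -0.2X - 0.2Y) = (0.1)(-0.2)var(X) + (0.3)(-0.2)var(Y) + [(0.1)(-0.2) + (0.3)(-0.2)]Cov(X,Y)
= -0.02·0.54 + -0.06·0.54 + -0.08·-0.3 = -0.0192

-0.019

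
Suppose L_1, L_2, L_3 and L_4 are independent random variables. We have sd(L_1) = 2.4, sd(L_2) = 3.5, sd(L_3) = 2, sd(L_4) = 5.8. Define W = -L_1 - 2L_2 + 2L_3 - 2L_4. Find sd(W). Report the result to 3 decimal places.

14.329

Var(L_1) = 5.76, Var(L_2) = 12.25, Var(L_3) = 4, Var(L_4) = 33.64
By independence, Var(W) = (-1)²Var(L_1) + (-2)²Var(L_2) + (2)²Var(L_3) + (-2)²Var(L_4)
= (-1)²·5.76 + (-2)²·12.25 + (2)²·4 + (-2)²·33.64 = 205.32
sd(W) = √205.32 ≈ 14.329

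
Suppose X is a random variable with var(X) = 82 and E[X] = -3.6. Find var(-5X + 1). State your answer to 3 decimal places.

2050.000

var(-5X + 1) = (-5)²·var(X) = 25·82 = 2050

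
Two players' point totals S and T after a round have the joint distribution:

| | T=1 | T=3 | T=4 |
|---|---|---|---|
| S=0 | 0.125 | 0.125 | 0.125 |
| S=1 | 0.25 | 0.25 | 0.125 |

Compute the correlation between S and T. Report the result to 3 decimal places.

E[S] = 0.625,  E[T] = 2.5
E[ST] = 1.5
cov(S,T) = E[ST] − E[S]E[T] = 1.5 − (0.625)(2.5) = -0.0625
Var(S) = 0.234375,  Var(T) = 1.5
ρ = -0.0625 / √(0.234375·1.5) ≈ -0.105

-0.105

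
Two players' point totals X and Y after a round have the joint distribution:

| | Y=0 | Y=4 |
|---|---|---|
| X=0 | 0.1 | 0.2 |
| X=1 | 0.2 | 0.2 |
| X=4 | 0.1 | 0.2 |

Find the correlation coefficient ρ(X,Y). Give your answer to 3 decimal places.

E[X] = 1.6,  E[Y] = 2.4
E[XY] = 4
Cov(X,Y) = E[XY] − E[X]E[Y] = 4 − (1.6)(2.4) = 0.16
Var(X) = 2.64,  Var(Y) = 3.84
ρ = 0.16 / √(2.64·3.84) ≈ 0.050

0.050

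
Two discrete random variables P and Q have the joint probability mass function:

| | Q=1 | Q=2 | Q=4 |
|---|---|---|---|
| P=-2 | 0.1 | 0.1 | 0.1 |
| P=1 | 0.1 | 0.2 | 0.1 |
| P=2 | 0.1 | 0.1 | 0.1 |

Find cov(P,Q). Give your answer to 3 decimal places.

E[P] = 0.4,  E[Q] = 2.3
E[PQ] = 0.9
cov(P,Q) = E[PQ] − E[P]E[Q] = 0.9 − (0.4)(2.3) = -0.02

-0.020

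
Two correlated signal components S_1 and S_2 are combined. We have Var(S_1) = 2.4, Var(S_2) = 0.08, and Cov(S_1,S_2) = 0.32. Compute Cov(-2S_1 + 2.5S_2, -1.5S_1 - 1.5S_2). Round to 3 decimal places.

Cov(-2S_1 + 2.5S_2, -1.5S_1 - 1.5S_2) = (-2)(-1.5)Var(S_1) + (2.5)(-1.5)Var(S_2) + [(-2)(-1.5) + (2.5)(-1.5)]Cov(S_1,S_2)
= 3·2.4 + -3.75·0.08 + -0.75·0.32 = 6.66

6.660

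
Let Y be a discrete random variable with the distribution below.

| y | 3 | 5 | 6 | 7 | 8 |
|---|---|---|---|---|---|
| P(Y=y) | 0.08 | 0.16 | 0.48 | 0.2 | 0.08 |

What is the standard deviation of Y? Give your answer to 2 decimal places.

1.18

E[Y] = (3)(0.08) + (5)(0.16) + (6)(0.48) + (7)(0.2) + (8)(0.08) = 5.96
E[Y²] = (3)²(0.08) + (5)²(0.16) + (6)²(0.48) + (7)²(0.2) + (8)²(0.08) = 36.92
Var(Y) = E[Y²] − (E[Y])² = 36.92 − (5.96)² = 1.3984
sd(Y) = √1.3984 ≈ 1.18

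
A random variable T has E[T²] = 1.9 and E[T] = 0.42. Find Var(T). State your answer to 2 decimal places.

1.72

Var(T) = 1.9 − (0.42)² = 1.7236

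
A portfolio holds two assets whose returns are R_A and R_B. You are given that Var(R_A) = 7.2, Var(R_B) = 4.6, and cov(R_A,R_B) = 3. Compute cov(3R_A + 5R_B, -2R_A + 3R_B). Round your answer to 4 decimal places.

cov(3R_A + 5R_B, -2R_A + 3R_B) = (3)(-2)Var(R_A) + (5)(3)Var(R_B) + [(3)(3) + (5)(-2)]cov(R_A,R_B)
= -6·7.2 + 15·4.6 + -1·3 = 22.8

22.8000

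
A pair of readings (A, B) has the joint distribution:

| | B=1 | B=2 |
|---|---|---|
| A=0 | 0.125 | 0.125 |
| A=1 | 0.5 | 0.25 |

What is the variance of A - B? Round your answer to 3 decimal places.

E[A] = 0.75,  E[B] = 1.375,  E[AB] = 1
var(A) = 0.75 − (0.75)² = 0.1875;  var(B) = 2.125 − (1.375)² = 0.234375
Cov(A,B) = 1 − (0.75)(1.375) = -0.03125
var(A - B) = (1)²·0.1875 + (-1)²·0.234375 + 2·(1)·(-1)·-0.03125 = 0.484375

0.484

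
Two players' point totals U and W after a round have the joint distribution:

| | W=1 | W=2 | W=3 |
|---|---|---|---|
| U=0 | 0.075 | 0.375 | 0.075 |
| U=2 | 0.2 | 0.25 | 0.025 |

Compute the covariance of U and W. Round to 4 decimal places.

E[U] = 0.95,  E[W] = 1.825
E[UW] = 1.55
Cov(U,W) = E[UW] − E[U]E[W] = 1.55 − (0.95)(1.825) = -0.18375

-0.1838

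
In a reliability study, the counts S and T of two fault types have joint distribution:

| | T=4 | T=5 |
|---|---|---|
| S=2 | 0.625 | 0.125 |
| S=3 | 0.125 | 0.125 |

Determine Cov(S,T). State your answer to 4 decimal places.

E[S] = 2.25,  E[T] = 4.25
E[ST] = 9.625
Cov(S,T) = E[ST] − E[S]E[T] = 9.625 − (2.25)(4.25) = 0.0625

0.0625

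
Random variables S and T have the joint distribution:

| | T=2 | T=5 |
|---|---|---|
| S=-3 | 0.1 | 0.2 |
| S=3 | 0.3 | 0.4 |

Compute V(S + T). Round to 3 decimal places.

E[S] = 1.2,  E[T] = 3.8,  E[ST] = 4.2
V(S) = 9 − (1.2)² = 7.56;  V(T) = 16.6 − (3.8)² = 2.16
Cov(S,T) = 4.2 − (1.2)(3.8) = -0.36
V(S + T) = (1)²·7.56 + (1)²·2.16 + 2·(1)·(1)·-0.36 = 9

9.000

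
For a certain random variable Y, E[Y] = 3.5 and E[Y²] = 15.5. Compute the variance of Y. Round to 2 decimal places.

3.25

var(Y) = 15.5 − (3.5)² = 3.25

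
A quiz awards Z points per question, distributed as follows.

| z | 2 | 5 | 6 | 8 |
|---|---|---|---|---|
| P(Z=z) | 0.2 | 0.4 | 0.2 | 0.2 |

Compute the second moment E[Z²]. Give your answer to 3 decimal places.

E[Z²] = (2)²(0.2) + (5)²(0.4) + (6)²(0.2) + (8)²(0.2) = 30.8

30.800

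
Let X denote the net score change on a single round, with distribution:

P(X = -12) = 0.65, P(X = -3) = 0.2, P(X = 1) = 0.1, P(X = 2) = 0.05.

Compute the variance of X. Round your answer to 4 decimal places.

E[X] = (-12)(0.65) + (-3)(0.2) + (1)(0.1) + (2)(0.05) = -8.2
E[X²] = (-12)²(0.65) + (-3)²(0.2) + (1)²(0.1) + (2)²(0.05) = 95.7
Var(X) = E[X²] − (E[X])² = 95.7 − (-8.2)² = 28.46

28.4600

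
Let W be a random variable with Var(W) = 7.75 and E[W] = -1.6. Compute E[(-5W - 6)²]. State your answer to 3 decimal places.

197.750

E[-5W - 6] = -5·-1.6 − 6 = 2
Var(-5W - 6) = (-5)²·7.75 = 193.75
E[(-5W - 6)²] = Var((-5W - 6)) + (E[(-5W - 6)])² = 193.75 + (2)² = 197.75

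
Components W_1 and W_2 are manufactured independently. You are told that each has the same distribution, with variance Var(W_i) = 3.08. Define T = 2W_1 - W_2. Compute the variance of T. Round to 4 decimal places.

By independence, Var(T) = (2)²Var(W_1) + (-1)²Var(W_2)
= (2)²·3.08 + (-1)²·3.08 = 15.4

15.4000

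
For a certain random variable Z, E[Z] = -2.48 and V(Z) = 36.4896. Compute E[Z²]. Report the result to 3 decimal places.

E[Z²] = V(Z) + (E[Z])² = 36.4896 + (-2.48)² = 42.64

42.640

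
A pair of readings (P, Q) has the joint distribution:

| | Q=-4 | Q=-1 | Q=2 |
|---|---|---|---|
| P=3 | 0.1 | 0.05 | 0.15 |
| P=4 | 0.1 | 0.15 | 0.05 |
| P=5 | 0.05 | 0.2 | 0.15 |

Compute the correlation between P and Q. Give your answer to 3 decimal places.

E[P] = 4.1,  E[Q] = -0.7
E[PQ] = -2.75
Cov(P,Q) = E[PQ] − E[P]E[Q] = -2.75 − (4.1)(-0.7) = 0.12
var(P) = 0.69,  var(Q) = 5.31
ρ = 0.12 / √(0.69·5.31) ≈ 0.063

0.063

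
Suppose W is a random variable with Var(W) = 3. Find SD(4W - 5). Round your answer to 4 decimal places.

Var(4W - 5) = (4)²·3 = 48
SD(4W - 5) = √48 ≈ 6.9282

6.9282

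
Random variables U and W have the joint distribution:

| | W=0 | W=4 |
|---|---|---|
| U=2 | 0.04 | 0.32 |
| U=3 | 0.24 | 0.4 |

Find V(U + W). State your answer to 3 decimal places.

2.970

E[U] = 2.64,  E[W] = 2.88,  E[UW] = 7.36
V(U) = 7.2 − (2.64)² = 0.2304;  V(W) = 11.52 − (2.88)² = 3.2256
Cov(U,W) = 7.36 − (2.64)(2.88) = -0.2432
V(U + W) = (1)²·0.2304 + (1)²·3.2256 + 2·(1)·(1)·-0.2432 = 2.9696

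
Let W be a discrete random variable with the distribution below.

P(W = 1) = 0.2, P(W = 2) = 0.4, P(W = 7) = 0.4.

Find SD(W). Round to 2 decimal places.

E[W] = (1)(0.2) + (2)(0.4) + (7)(0.4) = 3.8
E[W²] = (1)²(0.2) + (2)²(0.4) + (7)²(0.4) = 21.4
var(W) = E[W²] − (E[W])² = 21.4 − (3.8)² = 6.96
SD(W) = √6.96 ≈ 2.64

2.64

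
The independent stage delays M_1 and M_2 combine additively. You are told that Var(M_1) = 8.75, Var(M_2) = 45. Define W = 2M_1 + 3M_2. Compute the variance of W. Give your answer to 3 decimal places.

By independence, Var(W) = (2)²Var(M_1) + (3)²Var(M_2)
= (2)²·8.75 + (3)²·45 = 440

440.000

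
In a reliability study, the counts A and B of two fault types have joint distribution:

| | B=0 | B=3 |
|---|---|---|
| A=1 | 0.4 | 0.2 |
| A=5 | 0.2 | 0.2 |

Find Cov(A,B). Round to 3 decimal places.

E[A] = 2.6,  E[B] = 1.2
E[AB] = 3.6
Cov(A,B) = E[AB] − E[A]E[B] = 3.6 − (2.6)(1.2) = 0.48

0.480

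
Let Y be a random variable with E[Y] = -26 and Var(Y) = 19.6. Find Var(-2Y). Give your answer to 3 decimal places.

Var(-2Y) = (-2)²·Var(Y) = 4·19.6 = 78.4

78.400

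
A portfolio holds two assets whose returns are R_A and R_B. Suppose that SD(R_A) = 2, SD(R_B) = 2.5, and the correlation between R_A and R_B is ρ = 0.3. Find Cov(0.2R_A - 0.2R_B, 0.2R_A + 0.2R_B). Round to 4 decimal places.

-0.0900

Var(R_A) = (2)² = 4;  Var(R_B) = (2.5)² = 6.25
Cov(R_A,R_B) = ρ·SD(R_A)·SD(R_B) = 0.3·2·2.5 = 1.5
Cov(0.2R_A - 0.2R_B, 0.2R_A + 0.2R_B) = (0.2)(0.2)Var(R_A) + (-0.2)(0.2)Var(R_B) + [(0.2)(0.2) + (-0.2)(0.2)]Cov(R_A,R_B)
= 0.04·4 + -0.04·6.25 + 0·1.5 = -0.09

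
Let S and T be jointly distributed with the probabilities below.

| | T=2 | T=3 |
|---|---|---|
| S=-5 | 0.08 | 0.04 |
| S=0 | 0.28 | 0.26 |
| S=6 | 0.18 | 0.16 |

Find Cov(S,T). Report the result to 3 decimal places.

E[S] = 1.44,  E[T] = 2.46
E[ST] = 3.64
Cov(S,T) = E[ST] − E[S]E[T] = 3.64 − (1.44)(2.46) = 0.0976

0.098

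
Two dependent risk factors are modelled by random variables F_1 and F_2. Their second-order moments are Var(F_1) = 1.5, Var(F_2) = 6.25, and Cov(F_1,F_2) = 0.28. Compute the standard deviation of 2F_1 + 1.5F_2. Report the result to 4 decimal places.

4.6629

Var(2F_1 + 1.5F_2) = (2)²·Var(F_1) + (1.5)²·Var(F_2) + 2·(2)·(1.5)·Cov(F_1,F_2)
= 4·1.5 + 2.25·6.25 + 6·0.28 = 21.7425
SD(2F_1 + 1.5F_2) = √21.7425 ≈ 4.6629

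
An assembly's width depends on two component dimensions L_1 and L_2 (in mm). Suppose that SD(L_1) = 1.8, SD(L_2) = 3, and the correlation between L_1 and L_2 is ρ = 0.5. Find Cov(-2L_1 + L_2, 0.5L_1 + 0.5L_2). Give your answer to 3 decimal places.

-0.090

Var(L_1) = (1.8)² = 3.24;  Var(L_2) = (3)² = 9
Cov(L_1,L_2) = ρ·SD(L_1)·SD(L_2) = 0.5·1.8·3 = 2.7
Cov(-2L_1 + L_2, 0.5L_1 + 0.5L_2) = (-2)(0.5)Var(L_1) + (1)(0.5)Var(L_2) + [(-2)(0.5) + (1)(0.5)]Cov(L_1,L_2)
= -1·3.24 + 0.5·9 + -0.5·2.7 = -0.09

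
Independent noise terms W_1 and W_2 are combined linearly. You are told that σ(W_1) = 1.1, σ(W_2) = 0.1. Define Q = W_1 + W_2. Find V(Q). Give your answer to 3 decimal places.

1.220

V(W_1) = 1.21, V(W_2) = 0.01
By independence, V(Q) = (1)²V(W_1) + (1)²V(W_2)
= (1)²·1.21 + (1)²·0.01 = 1.22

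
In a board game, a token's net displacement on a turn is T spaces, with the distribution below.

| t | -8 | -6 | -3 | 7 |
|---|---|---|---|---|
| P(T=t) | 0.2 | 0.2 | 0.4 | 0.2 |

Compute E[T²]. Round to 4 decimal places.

33.4000

E[T²] = (-8)²(0.2) + (-6)²(0.2) + (-3)²(0.4) + (7)²(0.2) = 33.4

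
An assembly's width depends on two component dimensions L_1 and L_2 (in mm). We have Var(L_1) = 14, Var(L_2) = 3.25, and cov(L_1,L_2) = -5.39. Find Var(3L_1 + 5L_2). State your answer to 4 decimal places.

Var(3L_1 + 5L_2) = (3)²·Var(L_1) + (5)²·Var(L_2) + 2·(3)·(5)·cov(L_1,L_2)
= 9·14 + 25·3.25 + 30·-5.39 = 45.55

45.5500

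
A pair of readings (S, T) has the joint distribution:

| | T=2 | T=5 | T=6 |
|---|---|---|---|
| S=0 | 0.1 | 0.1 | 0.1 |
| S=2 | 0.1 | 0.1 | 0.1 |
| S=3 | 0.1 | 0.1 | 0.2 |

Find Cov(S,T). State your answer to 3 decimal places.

0.200

E[S] = 1.8,  E[T] = 4.5
E[ST] = 8.3
Cov(S,T) = E[ST] − E[S]E[T] = 8.3 − (1.8)(4.5) = 0.2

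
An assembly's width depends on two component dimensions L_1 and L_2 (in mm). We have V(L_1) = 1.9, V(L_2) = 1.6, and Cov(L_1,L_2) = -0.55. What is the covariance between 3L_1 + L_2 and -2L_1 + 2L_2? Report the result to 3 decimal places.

-10.400

Cov(3L_1 + L_2, -2L_1 + 2L_2) = (3)(-2)V(L_1) + (1)(2)V(L_2) + [(3)(2) + (1)(-2)]Cov(L_1,L_2)
= -6·1.9 + 2·1.6 + 4·-0.55 = -10.4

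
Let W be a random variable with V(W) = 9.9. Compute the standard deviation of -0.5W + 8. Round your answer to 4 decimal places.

1.5732

V(-0.5W + 8) = (-0.5)²·9.9 = 2.475
σ(-0.5W + 8) = √2.475 ≈ 1.5732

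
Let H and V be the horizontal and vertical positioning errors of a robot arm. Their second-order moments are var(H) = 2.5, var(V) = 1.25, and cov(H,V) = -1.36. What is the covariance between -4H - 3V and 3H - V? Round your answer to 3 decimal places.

-19.450

cov(-4H - 3V, 3H - V) = (-4)(3)var(H) + (-3)(-1)var(V) + [(-4)(-1) + (-3)(3)]cov(H,V)
= -12·2.5 + 3·1.25 + -5·-1.36 = -19.45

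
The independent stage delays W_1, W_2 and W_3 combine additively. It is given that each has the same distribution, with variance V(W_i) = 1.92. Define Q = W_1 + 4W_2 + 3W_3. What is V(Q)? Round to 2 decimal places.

By independence, V(Q) = (1)²V(W_1) + (4)²V(W_2) + (3)²V(W_3)
= (1)²·1.92 + (4)²·1.92 + (3)²·1.92 = 49.92

49.92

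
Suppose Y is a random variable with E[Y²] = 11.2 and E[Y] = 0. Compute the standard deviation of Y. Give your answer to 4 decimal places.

V(Y) = 11.2 − (0)² = 11.2
σ(Y) = √11.2 ≈ 3.3466

3.3466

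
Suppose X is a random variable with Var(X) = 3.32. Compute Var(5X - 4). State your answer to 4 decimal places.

83.0000

Var(5X - 4) = (5)²·Var(X) = 25·3.32 = 83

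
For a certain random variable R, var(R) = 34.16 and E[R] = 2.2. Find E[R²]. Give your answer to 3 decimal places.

39.000

E[R²] = var(R) + (E[R])² = 34.16 + (2.2)² = 39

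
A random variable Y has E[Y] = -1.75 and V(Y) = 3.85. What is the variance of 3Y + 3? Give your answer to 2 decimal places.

34.65

V(3Y + 3) = (3)²·V(Y) = 9·3.85 = 34.65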